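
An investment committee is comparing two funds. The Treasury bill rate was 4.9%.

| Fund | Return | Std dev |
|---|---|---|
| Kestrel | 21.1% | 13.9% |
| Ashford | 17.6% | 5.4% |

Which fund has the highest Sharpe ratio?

Kestrel: Sharpe ratio = (21.1% − 4.9%) / 13.9% = 1.165
Ashford: Sharpe ratio = (17.6% − 4.9%) / 5.4% = 2.352
Highest: Ashford (2.352).

Ashford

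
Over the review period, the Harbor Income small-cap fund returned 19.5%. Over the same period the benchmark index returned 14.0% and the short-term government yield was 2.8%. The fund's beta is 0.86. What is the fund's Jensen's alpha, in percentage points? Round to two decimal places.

7.07

CAPM expected return = Rf + β(Rm − Rf) = 2.8% + 0.86 × (14.0% − 2.8%) = 2.8 + 0.86 × 11.20 = 12.4320%
Jensen's α = Rp − E[R] = 19.5% − 12.4320% = 7.0680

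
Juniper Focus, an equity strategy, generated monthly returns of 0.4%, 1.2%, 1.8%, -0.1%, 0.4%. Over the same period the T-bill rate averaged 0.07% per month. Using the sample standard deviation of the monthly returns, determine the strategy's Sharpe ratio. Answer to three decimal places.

r̄ = (0.4 + 1.2 + 1.8 − 0.1 + 0.4) / 5 = 3.70 / 5 = 0.7400%
Σ(r − r̄)² = (0.4 − 0.7400)² + (1.2 − 0.7400)² + … = 2.2720
σ = √[2.2720 / 4] = 0.7537%
Sharpe = (r̄ − rf) / σ = (0.7400 − 0.07) / 0.7537 = 0.6700 / 0.7537 = 0.8889

0.889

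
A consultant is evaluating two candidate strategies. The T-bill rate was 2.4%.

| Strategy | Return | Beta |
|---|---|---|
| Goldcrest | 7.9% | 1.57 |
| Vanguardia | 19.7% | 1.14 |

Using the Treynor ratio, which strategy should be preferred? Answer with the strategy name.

Goldcrest: Treynor = (7.9% − 2.4%) / 1.57 = 3.503
Vanguardia: Treynor = (19.7% − 2.4%) / 1.14 = 15.175
Highest: Vanguardia (15.175).

Vanguardia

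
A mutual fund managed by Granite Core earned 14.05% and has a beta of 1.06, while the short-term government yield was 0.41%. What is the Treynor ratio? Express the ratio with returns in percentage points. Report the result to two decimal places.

Treynor = (Rp − Rf) / β = (14.05% − 0.41%) / 1.06 = 13.64 / 1.06 = 12.8679

12.87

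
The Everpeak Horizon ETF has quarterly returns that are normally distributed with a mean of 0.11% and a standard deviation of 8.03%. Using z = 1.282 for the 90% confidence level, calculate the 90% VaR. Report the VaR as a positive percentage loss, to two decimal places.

VaR (as % loss) = −(μ − z·σ) = −(0.11% − 1.282 × 8.03%) = −(-10.18446%) = 10.18446%

10.18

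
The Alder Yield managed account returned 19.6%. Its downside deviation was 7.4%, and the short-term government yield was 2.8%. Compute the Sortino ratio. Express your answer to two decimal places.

2.27

Sortino = (Rp − Rf) / σd = (19.6% − 2.8%) / 7.4% = 16.80% / 7.4% = 2.2703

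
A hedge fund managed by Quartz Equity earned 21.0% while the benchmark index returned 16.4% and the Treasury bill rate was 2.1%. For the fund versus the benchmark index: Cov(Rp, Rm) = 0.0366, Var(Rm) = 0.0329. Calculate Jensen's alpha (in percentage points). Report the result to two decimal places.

2.99

β = Cov / Var = 0.0366 / 0.0329 = 1.1125
E[R] = Rf + β(Rm − Rf) = 2.1% + 1.1125 × (16.4% − 2.1%) = 18.0088%
α = Rp − E[R] = 21.0% − 18.0088% = 2.9912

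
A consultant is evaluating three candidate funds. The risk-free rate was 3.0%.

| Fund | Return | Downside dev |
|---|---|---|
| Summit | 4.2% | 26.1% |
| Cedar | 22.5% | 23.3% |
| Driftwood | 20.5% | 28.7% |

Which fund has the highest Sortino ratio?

Summit: Sortino ratio = (4.2% − 3.0%) / 26.1% = 0.046
Cedar: Sortino ratio = (22.5% − 3.0%) / 23.3% = 0.837
Driftwood: Sortino ratio = (20.5% − 3.0%) / 28.7% = 0.610
Highest: Cedar (0.837).

Cedar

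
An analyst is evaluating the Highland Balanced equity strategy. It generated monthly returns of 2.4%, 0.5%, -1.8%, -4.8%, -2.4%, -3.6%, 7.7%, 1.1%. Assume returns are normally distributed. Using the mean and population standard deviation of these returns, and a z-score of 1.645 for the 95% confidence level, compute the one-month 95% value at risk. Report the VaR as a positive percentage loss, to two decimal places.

6.25

μ = (2.4 + 0.5 − 1.8 − 4.8 − 2.4 − 3.6 + 7.7 + 1.1) / 8 = -0.1125%
Σ(r − μ)² = (2.4 − (-0.1125))² + (0.5 − (-0.1125))² + … = 111.4088
population σ = √(111.4088 / 8) = √13.9261 = 3.7318%
VaR = −(μ − z·σ) = −(-0.1125 − 1.645 × 3.7318) = −(-6.2513) = 6.2513%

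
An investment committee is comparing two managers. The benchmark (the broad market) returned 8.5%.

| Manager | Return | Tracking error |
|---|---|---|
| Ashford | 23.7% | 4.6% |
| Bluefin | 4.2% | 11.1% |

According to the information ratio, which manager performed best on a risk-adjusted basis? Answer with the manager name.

Ashford

Ashford: IR = (23.7% − 8.5%) / 4.6% = 3.304
Bluefin: IR = (4.2% − 8.5%) / 11.1% = -0.387
Highest: Ashford (3.304).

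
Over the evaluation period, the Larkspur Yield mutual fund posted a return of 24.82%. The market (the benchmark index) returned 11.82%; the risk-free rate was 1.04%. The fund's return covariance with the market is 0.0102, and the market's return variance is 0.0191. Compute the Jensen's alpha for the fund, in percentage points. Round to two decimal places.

β = Cov / Var = 0.0102 / 0.0191 = 0.5340
E[R] = Rf + β(Rm − Rf) = 1.04% + 0.5340 × (11.82% − 1.04%) = 6.7965%
α = Rp − E[R] = 24.82% − 6.7965% = 18.0235

18.02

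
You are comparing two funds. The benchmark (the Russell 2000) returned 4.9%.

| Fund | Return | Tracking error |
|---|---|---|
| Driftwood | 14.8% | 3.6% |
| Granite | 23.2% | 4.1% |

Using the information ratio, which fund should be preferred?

Driftwood: IR = (14.8% − 4.9%) / 3.6% = 2.750
Granite: IR = (23.2% − 4.9%) / 4.1% = 4.463
Highest: Granite (4.463).

Granite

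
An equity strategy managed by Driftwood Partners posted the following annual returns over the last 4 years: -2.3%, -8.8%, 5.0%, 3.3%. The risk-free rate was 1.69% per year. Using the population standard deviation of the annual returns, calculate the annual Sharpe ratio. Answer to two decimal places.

r̄ = (-2.3 − 8.8 + 5 + 3.3) / 4 = -0.7000%
Population std dev = √[116.6600 / 4] = 5.4005%
Sharpe = (r̄ − rf) / σ = (-0.7000 − 1.69) / 5.4005 = -2.3900 / 5.4005 = -0.4426

-0.44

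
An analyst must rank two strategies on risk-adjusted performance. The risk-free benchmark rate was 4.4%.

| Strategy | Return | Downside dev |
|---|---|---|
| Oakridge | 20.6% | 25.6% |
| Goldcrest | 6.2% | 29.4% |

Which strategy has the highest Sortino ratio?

Oakridge: Sortino ratio = (20.6% − 4.4%) / 25.6% = 0.633
Goldcrest: Sortino ratio = (6.2% − 4.4%) / 29.4% = 0.061
Highest: Oakridge (0.633).

Oakridge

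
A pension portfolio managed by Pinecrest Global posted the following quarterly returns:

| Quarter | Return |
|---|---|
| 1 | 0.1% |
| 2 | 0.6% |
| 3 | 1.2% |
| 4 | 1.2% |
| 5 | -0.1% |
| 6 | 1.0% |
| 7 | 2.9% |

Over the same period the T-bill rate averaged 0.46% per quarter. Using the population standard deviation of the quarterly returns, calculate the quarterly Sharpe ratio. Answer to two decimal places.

0.57

r̄ = (0.1 + 0.6 + 1.2 + 1.2 − 0.1 + 1 + 2.9) / 7 = 0.9857%
Σ(r − r̄)² = (0.1 − 0.9857)² + (0.6 − 0.9857)² + … = 5.8686
σ = √[5.8686 / 7] = 0.9156%
Sharpe = (r̄ − rf) / σ = (0.9857 − 0.46) / 0.9156 = 0.5257 / 0.9156 = 0.5742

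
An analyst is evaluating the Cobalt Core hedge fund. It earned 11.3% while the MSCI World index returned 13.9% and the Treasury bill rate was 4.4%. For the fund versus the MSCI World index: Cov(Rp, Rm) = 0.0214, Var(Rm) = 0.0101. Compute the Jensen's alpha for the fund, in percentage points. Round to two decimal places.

β = Cov / Var = 0.0214 / 0.0101 = 2.1188
E[R] = Rf + β(Rm − Rf) = 4.4% + 2.1188 × (13.9% − 4.4%) = 24.5286%
α = Rp − E[R] = 11.3% − 24.5286% = -13.2286

-13.23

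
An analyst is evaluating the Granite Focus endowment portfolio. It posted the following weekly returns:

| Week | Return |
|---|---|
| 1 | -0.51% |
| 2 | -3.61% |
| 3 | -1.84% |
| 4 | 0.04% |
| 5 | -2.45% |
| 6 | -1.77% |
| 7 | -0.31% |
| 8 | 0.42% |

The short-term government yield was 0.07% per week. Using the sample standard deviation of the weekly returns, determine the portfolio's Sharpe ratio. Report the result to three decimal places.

-0.953

μ = (-0.51 − 3.61 − 1.84 + 0.04 − 2.45 − 1.77 − 0.31 + 0.42) / 8 = -10.030 / 8 = -1.2538%
Sample σ = √[Σ(r − μ)² / 7] = √[13.5122 / 7] = √1.9303 = 1.3894%
Sharpe = (μ − rf) / σ = (-1.2538 − 0.07) / 1.3894 = -1.3238 / 1.3894 = -0.9528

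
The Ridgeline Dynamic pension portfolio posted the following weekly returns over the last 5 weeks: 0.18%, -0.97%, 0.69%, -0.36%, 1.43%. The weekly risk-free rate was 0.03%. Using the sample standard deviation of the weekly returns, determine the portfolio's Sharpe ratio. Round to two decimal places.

r̄ = (0.18 − 0.97 + 0.69 − 0.36 + 1.43) / 5 = 0.1940%
Σ(r − r̄)² = (0.18 − 0.1940)² + (-0.97 − 0.1940)² + (0.69 − 0.1940)² + … = 3.4357
sample σ = √(3.4357 / 4) = √0.8589 = 0.9268%
Sharpe = (r̄ − rf) / σ = (0.1940 − 0.03) / 0.9268 = 0.1640 / 0.9268 = 0.1770

0.18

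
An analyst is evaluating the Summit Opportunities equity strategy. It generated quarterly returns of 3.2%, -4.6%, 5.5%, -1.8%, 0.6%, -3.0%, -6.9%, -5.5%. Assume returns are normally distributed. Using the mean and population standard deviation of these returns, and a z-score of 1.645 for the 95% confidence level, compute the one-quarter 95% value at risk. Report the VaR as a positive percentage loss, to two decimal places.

8.26

Mean return μ = -12.50 / 8 = -1.5625%
Σ(r − μ)² = (3.2 − (-1.5625))² + (-4.6 − (-1.5625))² + … = 132.5788
population σ = √(132.5788 / 8) = √16.5724 = 4.0709%
VaR = −(μ − z·σ) = −(-1.5625 − 1.645 × 4.0709) = −(-8.2591) = 8.2591%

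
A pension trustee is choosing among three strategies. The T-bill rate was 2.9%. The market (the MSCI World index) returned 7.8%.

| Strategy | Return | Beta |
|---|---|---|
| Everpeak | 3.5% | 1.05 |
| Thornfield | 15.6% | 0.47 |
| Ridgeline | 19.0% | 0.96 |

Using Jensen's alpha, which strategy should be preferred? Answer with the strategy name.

Everpeak: α = 3.5% − [2.9% + 1.05 × (7.8% − 2.9%)] = -4.545
Thornfield: α = 15.6% − [2.9% + 0.47 × (7.8% − 2.9%)] = 10.397
Ridgeline: α = 19.0% − [2.9% + 0.96 × (7.8% − 2.9%)] = 11.396
Highest: Ridgeline (11.396).

Ridgeline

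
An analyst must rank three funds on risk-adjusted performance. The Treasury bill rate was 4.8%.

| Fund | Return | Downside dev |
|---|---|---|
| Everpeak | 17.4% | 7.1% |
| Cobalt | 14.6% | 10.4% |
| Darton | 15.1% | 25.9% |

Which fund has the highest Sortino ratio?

Everpeak

Everpeak: Sortino ratio = (17.4% − 4.8%) / 7.1% = 1.775
Cobalt: Sortino ratio = (14.6% − 4.8%) / 10.4% = 0.942
Darton: Sortino ratio = (15.1% − 4.8%) / 25.9% = 0.398
Highest: Everpeak (1.775).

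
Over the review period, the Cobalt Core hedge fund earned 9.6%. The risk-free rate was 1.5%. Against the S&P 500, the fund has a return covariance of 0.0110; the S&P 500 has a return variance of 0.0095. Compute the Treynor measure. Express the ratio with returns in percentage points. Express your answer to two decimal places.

7.00

β = Cov / Var = 0.0110 / 0.0095 = 1.1579
Treynor = (Rp − Rf) / β = (9.6% − 1.5%) / 1.1579 = 8.10 / 1.1579 = 6.9954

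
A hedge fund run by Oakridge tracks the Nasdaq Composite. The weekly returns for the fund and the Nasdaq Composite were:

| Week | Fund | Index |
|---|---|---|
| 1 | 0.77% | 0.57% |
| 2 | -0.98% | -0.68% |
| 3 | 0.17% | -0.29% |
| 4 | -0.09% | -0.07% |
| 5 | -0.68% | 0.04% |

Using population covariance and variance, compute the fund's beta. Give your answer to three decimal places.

1.148

r̄p = -0.1620%,  r̄m = -0.0860%
Cov = Σ(rp − r̄p)(rm − r̄m) / 5 = 0.1931
Var(rm) = Σ(rm − r̄m)² / 5 = 0.1682
β = Cov / Var = 0.1931 / 0.1682 = 1.1480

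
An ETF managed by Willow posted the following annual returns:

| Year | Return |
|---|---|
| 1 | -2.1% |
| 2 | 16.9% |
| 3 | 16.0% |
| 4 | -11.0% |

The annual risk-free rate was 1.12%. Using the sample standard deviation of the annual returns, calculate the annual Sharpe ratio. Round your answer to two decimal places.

0.28

Mean return μ = 19.80 / 4 = 4.9500%
Σ(r − μ)² = (-2.1 − 4.9500)² + (16.9 − 4.9500)² + … = 569.0100
sample σ = √(569.0100 / 3) = √189.6700 = 13.7721%
Sharpe = (μ − rf) / σ = (4.9500 − 1.12) / 13.7721 = 3.8300 / 13.7721 = 0.2781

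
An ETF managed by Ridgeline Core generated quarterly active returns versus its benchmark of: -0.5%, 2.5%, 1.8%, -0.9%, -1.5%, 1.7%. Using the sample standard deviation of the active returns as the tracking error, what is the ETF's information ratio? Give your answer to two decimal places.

Mean return r̄ = 3.10 / 6 = 0.5167%
Σ(r − r̄)² = 14.0883; sample σ = √(14.0883/5) = 1.6786%
IR = r̄ / tracking error = 0.5167 / 1.6786 = 0.3078

0.31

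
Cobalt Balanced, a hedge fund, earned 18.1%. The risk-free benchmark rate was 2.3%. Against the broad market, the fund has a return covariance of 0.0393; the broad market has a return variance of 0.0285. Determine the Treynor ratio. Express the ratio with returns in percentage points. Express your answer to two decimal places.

β = Cov / Var = 0.0393 / 0.0285 = 1.3789
Treynor = (Rp − Rf) / β = (18.1% − 2.3%) / 1.3789 = 15.80 / 1.3789 = 11.4584

11.46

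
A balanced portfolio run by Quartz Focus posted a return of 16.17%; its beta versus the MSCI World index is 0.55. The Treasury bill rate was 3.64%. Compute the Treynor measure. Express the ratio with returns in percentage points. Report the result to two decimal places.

22.78

Treynor = (Rp − Rf) / β = (16.17% − 3.64%) / 0.55 = 12.53 / 0.55 = 22.7818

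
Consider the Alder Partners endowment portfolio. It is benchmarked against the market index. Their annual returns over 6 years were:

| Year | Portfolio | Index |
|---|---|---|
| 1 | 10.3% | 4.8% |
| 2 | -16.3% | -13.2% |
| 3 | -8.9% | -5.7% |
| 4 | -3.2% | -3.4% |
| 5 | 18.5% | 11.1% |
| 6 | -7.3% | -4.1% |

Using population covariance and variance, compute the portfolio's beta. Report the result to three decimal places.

r̄p = -1.1500%,  r̄m = -1.7500%
Cov = Σ(rp − r̄p)(rm − r̄m) / 6 = 91.5692
Var(rm) = Σ(rm − r̄m)² / 6 = 60.4958
β = Cov / Var = 91.5692 / 60.4958 = 1.5136

1.514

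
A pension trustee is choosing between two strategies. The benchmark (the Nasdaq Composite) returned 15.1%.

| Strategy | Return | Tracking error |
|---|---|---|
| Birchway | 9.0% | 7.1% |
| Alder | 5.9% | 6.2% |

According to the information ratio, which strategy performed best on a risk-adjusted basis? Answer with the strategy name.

Birchway: IR = (9.0% − 15.1%) / 7.1% = -0.859
Alder: IR = (5.9% − 15.1%) / 6.2% = -1.484
Highest: Birchway (-0.859).

Birchway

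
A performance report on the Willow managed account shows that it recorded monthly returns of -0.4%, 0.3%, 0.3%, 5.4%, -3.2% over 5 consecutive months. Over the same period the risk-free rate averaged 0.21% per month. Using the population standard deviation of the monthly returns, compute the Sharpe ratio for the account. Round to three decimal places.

0.097

r̄ = (-0.4 + 0.3 + 0.3 + 5.4 − 3.2) / 5 = 2.40 / 5 = 0.4800%
Population std dev = √[38.5880 / 5] = 2.7781%
Sharpe = (r̄ − rf) / σ = (0.4800 − 0.21) / 2.7781 = 0.2700 / 2.7781 = 0.0972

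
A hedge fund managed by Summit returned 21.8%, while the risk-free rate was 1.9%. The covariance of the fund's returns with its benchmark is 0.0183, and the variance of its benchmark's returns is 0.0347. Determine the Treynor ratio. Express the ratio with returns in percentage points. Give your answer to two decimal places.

37.73

β = Cov / Var = 0.0183 / 0.0347 = 0.5274
Treynor = (Rp − Rf) / β = (21.8% − 1.9%) / 0.5274 = 19.90 / 0.5274 = 37.7323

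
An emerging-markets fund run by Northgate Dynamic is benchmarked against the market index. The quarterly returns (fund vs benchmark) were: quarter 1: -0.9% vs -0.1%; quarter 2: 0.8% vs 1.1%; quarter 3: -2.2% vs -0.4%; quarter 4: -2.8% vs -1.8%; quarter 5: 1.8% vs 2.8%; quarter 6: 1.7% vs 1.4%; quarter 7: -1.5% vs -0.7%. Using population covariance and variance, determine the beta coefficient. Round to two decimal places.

r̄p = -0.4429%,  r̄m = 0.3286%
Cov = Σ(rp − r̄p)(rm − r̄m) / 7 = 2.3398
Var(rm) = Σ(rm − r̄m)² / 7 = 2.0220
β = Cov / Var = 2.3398 / 2.0220 = 1.1572

1.16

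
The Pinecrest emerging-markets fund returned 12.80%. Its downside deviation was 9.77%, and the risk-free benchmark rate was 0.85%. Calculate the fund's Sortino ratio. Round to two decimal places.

1.22

Sortino = (Rp − Rf) / σd = (12.80% − 0.85%) / 9.77% = 11.95% / 9.77% = 1.2231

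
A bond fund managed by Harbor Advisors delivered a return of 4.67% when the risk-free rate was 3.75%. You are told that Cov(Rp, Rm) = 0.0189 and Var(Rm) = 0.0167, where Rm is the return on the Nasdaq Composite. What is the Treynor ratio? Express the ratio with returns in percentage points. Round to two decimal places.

β = Cov / Var = 0.0189 / 0.0167 = 1.1317
Treynor = (Rp − Rf) / β = (4.67% − 3.75%) / 1.1317 = 0.92 / 1.1317 = 0.8129

0.81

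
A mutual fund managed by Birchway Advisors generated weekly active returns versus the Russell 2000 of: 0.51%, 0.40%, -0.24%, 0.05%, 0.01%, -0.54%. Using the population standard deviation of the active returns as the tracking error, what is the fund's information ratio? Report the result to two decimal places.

0.09

r̄ = (0.51 + 0.4 − 0.24 + 0.05 + 0.01 − 0.54) / 6 = 0.0317%
Population std dev = √[0.7659 / 6] = 0.3573%
IR = r̄ / tracking error = 0.0317 / 0.3573 = 0.0887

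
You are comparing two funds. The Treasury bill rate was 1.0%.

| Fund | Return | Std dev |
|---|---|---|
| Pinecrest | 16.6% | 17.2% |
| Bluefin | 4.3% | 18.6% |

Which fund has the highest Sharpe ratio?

Pinecrest: Sharpe ratio = (16.6% − 1.0%) / 17.2% = 0.907
Bluefin: Sharpe ratio = (4.3% − 1.0%) / 18.6% = 0.177
Highest: Pinecrest (0.907).

Pinecrest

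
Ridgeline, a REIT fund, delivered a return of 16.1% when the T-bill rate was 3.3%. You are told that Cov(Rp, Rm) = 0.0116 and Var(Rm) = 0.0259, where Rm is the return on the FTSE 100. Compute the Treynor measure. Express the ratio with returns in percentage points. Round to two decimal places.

β = Cov / Var = 0.0116 / 0.0259 = 0.4479
Treynor = (Rp − Rf) / β = (16.1% − 3.3%) / 0.4479 = 12.80 / 0.4479 = 28.5778

28.58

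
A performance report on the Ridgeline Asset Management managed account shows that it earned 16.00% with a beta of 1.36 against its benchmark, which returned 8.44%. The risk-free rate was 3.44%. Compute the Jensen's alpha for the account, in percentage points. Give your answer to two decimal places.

CAPM expected return = Rf + β(Rm − Rf) = 3.44% + 1.36 × (8.44% − 3.44%) = 3.44 + 1.36 × 5.00 = 10.2400%
Jensen's α = Rp − E[R] = 16.00% − 10.2400% = 5.7600

5.76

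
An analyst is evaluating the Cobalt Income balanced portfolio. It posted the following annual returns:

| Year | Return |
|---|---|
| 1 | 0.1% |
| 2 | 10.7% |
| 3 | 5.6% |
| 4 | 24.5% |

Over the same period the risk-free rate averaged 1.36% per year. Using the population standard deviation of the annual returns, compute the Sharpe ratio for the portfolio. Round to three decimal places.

μ = (0.1 + 10.7 + 5.6 + 24.5) / 4 = 40.90 / 4 = 10.2250%
Σ(r − μ)² = 327.9075; population σ = √(327.9075/4) = 9.0541%
Sharpe = (μ − rf) / σ = (10.2250 − 1.36) / 9.0541 = 8.8650 / 9.0541 = 0.9791

0.979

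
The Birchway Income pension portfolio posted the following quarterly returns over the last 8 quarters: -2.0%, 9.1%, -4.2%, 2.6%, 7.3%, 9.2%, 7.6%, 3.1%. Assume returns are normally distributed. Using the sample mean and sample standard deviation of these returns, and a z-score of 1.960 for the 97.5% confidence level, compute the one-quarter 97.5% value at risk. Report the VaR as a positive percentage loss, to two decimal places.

μ = (-2 + 9.1 − 4.2 + 2.6 + 7.3 + 9.2 + 7.6 + 3.1) / 8 = 32.70 / 8 = 4.0875%
Sample std dev = √[182.8488 / 7] = 5.1109%
VaR = −(μ − z·σ) = −(4.0875 − 1.960 × 5.1109) = −(-5.9299) = 5.9299%

5.93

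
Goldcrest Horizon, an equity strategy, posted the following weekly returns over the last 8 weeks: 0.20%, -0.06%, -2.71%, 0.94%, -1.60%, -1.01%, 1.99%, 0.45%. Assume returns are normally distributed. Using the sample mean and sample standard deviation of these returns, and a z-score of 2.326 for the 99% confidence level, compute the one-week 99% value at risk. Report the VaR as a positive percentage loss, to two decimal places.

Mean return μ = -1.800 / 8 = -0.2250%
Σ(r − μ)² = (0.2 − (-0.2250))² + (-0.06 − (-0.2250))² + (-2.71 − (-0.2250))² + … = 15.6090
sample σ = √(15.6090 / 7) = √2.2299 = 1.4933%
VaR = −(μ − z·σ) = −(-0.2250 − 2.326 × 1.4933) = −(-3.6984) = 3.6984%

3.70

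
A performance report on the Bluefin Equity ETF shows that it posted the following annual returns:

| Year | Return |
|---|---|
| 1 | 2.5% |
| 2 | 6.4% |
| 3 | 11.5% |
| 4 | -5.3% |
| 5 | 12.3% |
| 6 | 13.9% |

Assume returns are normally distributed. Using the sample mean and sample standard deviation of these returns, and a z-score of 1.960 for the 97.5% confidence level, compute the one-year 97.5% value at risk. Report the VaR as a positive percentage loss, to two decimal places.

7.46

r̄ = (2.5 + 6.4 + 11.5 − 5.3 + 12.3 + 13.9) / 6 = 41.30 / 6 = 6.8833%
Σ(r − r̄)² = (2.5 − 6.8833)² + (6.4 − 6.8833)² + … = 267.7683
σ = √[267.7683 / 5] = 7.3180%
VaR = −(r̄ − z·σ) = −(6.8833 − 1.960 × 7.3180) = −(-7.4600) = 7.4600%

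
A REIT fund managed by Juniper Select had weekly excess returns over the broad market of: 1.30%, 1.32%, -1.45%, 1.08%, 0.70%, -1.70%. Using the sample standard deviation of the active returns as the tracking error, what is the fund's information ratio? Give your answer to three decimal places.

0.149

r̄ = (1.3 + 1.32 − 1.45 + 1.08 + 0.7 − 1.7) / 6 = 0.2083%
Σ(r − r̄)² = 9.8209; sample σ = √(9.8209/5) = 1.4015%
IR = r̄ / tracking error = 0.2083 / 1.4015 = 0.1486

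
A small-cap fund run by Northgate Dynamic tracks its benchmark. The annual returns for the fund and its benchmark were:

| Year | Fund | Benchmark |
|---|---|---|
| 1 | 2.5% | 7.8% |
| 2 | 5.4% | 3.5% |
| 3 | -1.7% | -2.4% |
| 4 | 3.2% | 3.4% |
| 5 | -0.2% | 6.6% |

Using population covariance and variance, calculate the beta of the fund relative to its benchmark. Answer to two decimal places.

0.28

r̄p = 1.8400%,  r̄m = 3.7800%
Cov = Σ(rp − r̄p)(rm − r̄m) / 5 = 3.4528
Var(rm) = Σ(rm − r̄m)² / 5 = 12.5056
β = Cov / Var = 3.4528 / 12.5056 = 0.2761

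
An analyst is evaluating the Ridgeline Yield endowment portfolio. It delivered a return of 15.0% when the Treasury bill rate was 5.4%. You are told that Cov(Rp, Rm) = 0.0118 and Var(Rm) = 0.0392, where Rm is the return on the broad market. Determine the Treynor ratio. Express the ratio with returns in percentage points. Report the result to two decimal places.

β = Cov / Var = 0.0118 / 0.0392 = 0.3010
Treynor = (Rp − Rf) / β = (15.0% − 5.4%) / 0.3010 = 9.60 / 0.3010 = 31.8937

31.89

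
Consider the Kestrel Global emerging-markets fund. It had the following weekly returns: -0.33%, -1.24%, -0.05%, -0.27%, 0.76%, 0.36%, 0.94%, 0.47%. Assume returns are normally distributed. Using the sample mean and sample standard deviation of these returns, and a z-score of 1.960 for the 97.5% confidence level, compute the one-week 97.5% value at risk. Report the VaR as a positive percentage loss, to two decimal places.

1.30

r̄ = (-0.33 − 1.24 − 0.05 − 0.27 + 0.76 + 0.36 + 0.94 + 0.47) / 8 = 0.0800%
Sample σ = √[Σ(r − r̄)² / 7] = √[3.4824 / 7] = √0.4975 = 0.7053%
VaR = −(r̄ − z·σ) = −(0.0800 − 1.960 × 0.7053) = −(-1.3024) = 1.3024%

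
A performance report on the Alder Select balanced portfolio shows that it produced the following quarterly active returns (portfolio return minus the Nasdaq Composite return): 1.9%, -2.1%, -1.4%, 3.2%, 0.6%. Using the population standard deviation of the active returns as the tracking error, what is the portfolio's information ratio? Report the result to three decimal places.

r̄ = (1.9 − 2.1 − 1.4 + 3.2 + 0.6) / 5 = 2.20 / 5 = 0.4400%
Σ(r − r̄)² = (1.9 − 0.4400)² + (-2.1 − 0.4400)² + … = 19.6120
population σ = √(19.6120 / 5) = √3.9224 = 1.9805%
IR = r̄ / tracking error = 0.4400 / 1.9805 = 0.2222

0.222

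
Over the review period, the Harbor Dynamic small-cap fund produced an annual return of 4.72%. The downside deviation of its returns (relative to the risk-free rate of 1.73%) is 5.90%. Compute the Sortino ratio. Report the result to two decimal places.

0.51

Sortino = (Rp − Rf) / σd = (4.72% − 1.73%) / 5.90% = 2.99% / 5.90% = 0.5068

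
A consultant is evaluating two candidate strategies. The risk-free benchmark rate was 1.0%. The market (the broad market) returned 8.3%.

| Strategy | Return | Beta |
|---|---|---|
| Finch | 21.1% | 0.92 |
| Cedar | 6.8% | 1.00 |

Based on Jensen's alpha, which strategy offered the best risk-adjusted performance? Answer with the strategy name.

Finch: α = 21.1% − [1.0% + 0.92 × (8.3% − 1.0%)] = 13.384
Cedar: α = 6.8% − [1.0% + 1.00 × (8.3% − 1.0%)] = -1.500
Highest: Finch (13.384).

Finch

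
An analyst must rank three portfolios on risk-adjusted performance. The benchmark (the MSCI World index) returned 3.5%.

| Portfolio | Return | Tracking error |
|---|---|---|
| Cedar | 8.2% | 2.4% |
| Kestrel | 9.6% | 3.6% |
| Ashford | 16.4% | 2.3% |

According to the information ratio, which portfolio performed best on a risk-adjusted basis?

Ashford

Cedar: IR = (8.2% − 3.5%) / 2.4% = 1.958
Kestrel: IR = (9.6% − 3.5%) / 3.6% = 1.694
Ashford: IR = (16.4% − 3.5%) / 2.3% = 5.609
Highest: Ashford (5.609).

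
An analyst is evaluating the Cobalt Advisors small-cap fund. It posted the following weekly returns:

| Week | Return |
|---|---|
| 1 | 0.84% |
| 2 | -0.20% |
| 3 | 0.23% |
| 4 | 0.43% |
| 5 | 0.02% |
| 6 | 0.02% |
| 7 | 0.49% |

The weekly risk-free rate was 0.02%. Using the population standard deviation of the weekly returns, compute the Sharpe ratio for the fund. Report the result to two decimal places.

r̄ = (0.84 − 0.2 + 0.23 + 0.43 + 0.02 + 0.02 + 0.49) / 7 = 0.2614%
Σ(r − r̄)² = 0.7459; population σ = √(0.7459/7) = 0.3264%
Sharpe = (r̄ − rf) / σ = (0.2614 − 0.02) / 0.3264 = 0.2414 / 0.3264 = 0.7396

0.74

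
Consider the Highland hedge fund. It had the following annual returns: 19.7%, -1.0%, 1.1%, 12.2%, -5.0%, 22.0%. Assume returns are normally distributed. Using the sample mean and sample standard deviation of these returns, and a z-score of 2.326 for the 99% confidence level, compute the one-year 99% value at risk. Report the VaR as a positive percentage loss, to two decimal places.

μ = (19.7 − 1 + 1.1 + 12.2 − 5 + 22) / 6 = 49.00 / 6 = 8.1667%
Σ(r − μ)² = 647.9733; sample σ = √(647.9733/5) = 11.3840%
VaR = −(μ − z·σ) = −(8.1667 − 2.326 × 11.3840) = −(-18.3125) = 18.3125%

18.31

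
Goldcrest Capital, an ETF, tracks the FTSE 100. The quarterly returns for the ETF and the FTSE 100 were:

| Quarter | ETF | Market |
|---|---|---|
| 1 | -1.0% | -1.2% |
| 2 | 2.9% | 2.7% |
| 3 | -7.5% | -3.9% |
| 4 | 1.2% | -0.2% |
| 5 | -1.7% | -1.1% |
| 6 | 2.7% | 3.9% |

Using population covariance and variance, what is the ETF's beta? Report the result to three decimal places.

r̄p = -0.5667%,  r̄m = 0.0333%
Cov = Σ(rp − r̄p)(rm − r̄m) / 6 = 8.4256
Var(rm) = Σ(rm − r̄m)² / 6 = 6.7322
β = Cov / Var = 8.4256 / 6.7322 = 1.2515

1.252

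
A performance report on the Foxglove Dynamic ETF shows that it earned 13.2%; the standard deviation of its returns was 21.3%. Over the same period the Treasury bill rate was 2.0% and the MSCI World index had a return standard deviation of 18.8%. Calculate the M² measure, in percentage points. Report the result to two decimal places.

11.89

Sharpe = (Rp − Rf) / σp = (13.2% − 2.0%) / 21.3% = 0.5258
M² = Rf + Sharpe × σm = 2.0% + 0.5258 × 18.8% = 11.8850%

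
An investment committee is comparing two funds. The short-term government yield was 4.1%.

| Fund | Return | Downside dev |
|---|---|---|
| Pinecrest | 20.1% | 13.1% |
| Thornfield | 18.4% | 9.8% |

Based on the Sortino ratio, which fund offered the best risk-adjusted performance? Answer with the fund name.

Thornfield

Pinecrest: Sortino ratio = (20.1% − 4.1%) / 13.1% = 1.221
Thornfield: Sortino ratio = (18.4% − 4.1%) / 9.8% = 1.459
Highest: Thornfield (1.459).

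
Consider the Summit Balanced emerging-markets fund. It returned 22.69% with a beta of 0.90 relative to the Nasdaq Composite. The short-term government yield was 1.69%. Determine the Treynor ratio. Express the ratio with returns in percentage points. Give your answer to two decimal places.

23.33

Treynor = (Rp − Rf) / β = (22.69% − 1.69%) / 0.90 = 21.00 / 0.90 = 23.3333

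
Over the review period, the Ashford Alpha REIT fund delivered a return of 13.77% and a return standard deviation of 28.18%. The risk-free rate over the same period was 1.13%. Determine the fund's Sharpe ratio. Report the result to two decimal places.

Sharpe = (Rp − Rf) / σp = (13.77% − 1.13%) / 28.18% = 12.64% / 28.18% = 0.4485

0.45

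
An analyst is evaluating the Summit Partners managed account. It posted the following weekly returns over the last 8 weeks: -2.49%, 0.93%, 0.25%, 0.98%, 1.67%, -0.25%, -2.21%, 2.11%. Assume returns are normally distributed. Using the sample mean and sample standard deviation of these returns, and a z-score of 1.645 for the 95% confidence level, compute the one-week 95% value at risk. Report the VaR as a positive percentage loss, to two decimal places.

Mean return μ = 0.990 / 8 = 0.1238%
Sample σ = √[Σ(r − μ)² / 7] = √[20.1530 / 7] = √2.8790 = 1.6968%
VaR = −(μ − z·σ) = −(0.1238 − 1.645 × 1.6968) = −(-2.6674) = 2.6674%

2.67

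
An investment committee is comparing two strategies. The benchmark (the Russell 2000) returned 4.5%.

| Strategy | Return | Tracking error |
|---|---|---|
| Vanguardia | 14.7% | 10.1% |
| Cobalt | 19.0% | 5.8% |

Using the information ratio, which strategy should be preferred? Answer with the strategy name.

Cobalt

Vanguardia: IR = (14.7% − 4.5%) / 10.1% = 1.010
Cobalt: IR = (19.0% − 4.5%) / 5.8% = 2.500
Highest: Cobalt (2.500).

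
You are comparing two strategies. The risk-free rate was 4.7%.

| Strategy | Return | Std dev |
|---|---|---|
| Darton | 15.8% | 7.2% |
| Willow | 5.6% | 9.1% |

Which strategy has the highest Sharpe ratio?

Darton

Darton: Sharpe ratio = (15.8% − 4.7%) / 7.2% = 1.542
Willow: Sharpe ratio = (5.6% − 4.7%) / 9.1% = 0.099
Highest: Darton (1.542).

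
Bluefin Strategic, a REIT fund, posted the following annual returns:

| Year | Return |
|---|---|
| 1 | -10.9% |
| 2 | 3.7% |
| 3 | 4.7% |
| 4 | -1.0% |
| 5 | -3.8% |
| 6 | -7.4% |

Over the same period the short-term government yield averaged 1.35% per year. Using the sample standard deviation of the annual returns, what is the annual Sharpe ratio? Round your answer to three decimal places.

-0.618

μ = (-10.9 + 3.7 + 4.7 − 1 − 3.8 − 7.4) / 6 = -2.4500%
Σ(r − μ)² = (-10.9 − (-2.4500))² + (3.7 − (-2.4500))² + (4.7 − (-2.4500))² + … = 188.7750
sample σ = √(188.7750 / 5) = √37.7550 = 6.1445%
Sharpe = (μ − rf) / σ = (-2.4500 − 1.35) / 6.1445 = -3.8000 / 6.1445 = -0.6184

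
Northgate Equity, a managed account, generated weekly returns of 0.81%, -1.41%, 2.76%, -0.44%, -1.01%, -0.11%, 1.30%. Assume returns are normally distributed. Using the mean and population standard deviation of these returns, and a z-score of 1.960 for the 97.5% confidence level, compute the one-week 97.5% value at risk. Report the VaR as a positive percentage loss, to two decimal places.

r̄ = (0.81 − 1.41 + 2.76 − 0.44 − 1.01 − 0.11 + 1.3) / 7 = 0.2714%
Population std dev = √[12.6619 / 7] = 1.3449%
VaR = −(r̄ − z·σ) = −(0.2714 − 1.960 × 1.3449) = −(-2.3646) = 2.3646%

2.36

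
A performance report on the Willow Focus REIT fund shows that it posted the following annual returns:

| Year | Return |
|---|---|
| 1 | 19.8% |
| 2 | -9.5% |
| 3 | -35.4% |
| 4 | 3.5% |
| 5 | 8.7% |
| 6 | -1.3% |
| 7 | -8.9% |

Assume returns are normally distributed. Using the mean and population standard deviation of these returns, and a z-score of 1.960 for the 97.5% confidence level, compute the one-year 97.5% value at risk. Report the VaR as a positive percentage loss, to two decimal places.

r̄ = (19.8 − 9.5 − 35.4 + 3.5 + 8.7 − 1.3 − 8.9) / 7 = -23.10 / 7 = -3.3000%
Σ(r − r̄)² = (19.8 − (-3.3000))² + (-9.5 − (-3.3000))² + (-35.4 − (-3.3000))² + … = 1828.0600
population σ = √(1828.0600 / 7) = √261.1514 = 16.1602%
VaR = −(r̄ − z·σ) = −(-3.3000 − 1.960 × 16.1602) = −(-34.9740) = 34.9740%

34.97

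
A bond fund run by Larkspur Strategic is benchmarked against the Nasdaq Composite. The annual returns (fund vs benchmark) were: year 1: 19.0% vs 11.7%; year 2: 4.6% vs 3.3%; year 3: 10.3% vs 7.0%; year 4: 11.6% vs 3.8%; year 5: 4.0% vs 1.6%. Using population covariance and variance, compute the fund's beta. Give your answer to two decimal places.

1.40

r̄p = 9.9000%,  r̄m = 5.4800%
Cov = Σ(rp − r̄p)(rm − r̄m) / 5 = 17.7600
Var(rm) = Σ(rm − r̄m)² / 5 = 12.7256
β = Cov / Var = 17.7600 / 12.7256 = 1.3956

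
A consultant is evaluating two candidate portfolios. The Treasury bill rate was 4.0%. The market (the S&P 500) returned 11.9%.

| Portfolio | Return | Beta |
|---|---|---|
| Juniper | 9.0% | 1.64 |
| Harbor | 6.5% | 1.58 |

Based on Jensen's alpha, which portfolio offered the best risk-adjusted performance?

Juniper

Juniper: α = 9.0% − [4.0% + 1.64 × (11.9% − 4.0%)] = -7.956
Harbor: α = 6.5% − [4.0% + 1.58 × (11.9% − 4.0%)] = -9.982
Highest: Juniper (-7.956).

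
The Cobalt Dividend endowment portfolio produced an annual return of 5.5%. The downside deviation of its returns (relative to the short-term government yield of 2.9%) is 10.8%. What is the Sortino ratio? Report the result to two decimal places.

Sortino = (Rp − Rf) / σd = (5.5% − 2.9%) / 10.8% = 2.60% / 10.8% = 0.2407

0.24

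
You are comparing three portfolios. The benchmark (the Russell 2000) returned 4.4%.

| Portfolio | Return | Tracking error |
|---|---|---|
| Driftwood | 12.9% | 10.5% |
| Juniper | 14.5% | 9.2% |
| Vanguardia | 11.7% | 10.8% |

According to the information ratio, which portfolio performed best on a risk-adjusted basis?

Driftwood: IR = (12.9% − 4.4%) / 10.5% = 0.810
Juniper: IR = (14.5% − 4.4%) / 9.2% = 1.098
Vanguardia: IR = (11.7% − 4.4%) / 10.8% = 0.676
Highest: Juniper (1.098).

Juniper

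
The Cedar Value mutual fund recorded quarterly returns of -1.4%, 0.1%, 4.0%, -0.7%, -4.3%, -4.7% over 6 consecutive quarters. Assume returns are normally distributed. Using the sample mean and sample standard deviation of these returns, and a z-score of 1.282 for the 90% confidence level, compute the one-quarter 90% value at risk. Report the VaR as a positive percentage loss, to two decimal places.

5.26

r̄ = (-1.4 + 0.1 + 4 − 0.7 − 4.3 − 4.7) / 6 = -7.00 / 6 = -1.1667%
Sample σ = √[Σ(r − r̄)² / 5] = √[50.8733 / 5] = √10.1747 = 3.1898%
VaR = −(r̄ − z·σ) = −(-1.1667 − 1.282 × 3.1898) = −(-5.2560) = 5.2560%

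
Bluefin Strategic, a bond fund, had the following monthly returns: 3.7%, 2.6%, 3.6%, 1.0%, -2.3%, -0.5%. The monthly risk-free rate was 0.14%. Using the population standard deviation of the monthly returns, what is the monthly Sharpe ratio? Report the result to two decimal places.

0.55

μ = (3.7 + 2.6 + 3.6 + 1 − 2.3 − 0.5) / 6 = 1.3500%
Population std dev = √[29.0150 / 6] = 2.1991%
Sharpe = (μ − rf) / σ = (1.3500 − 0.14) / 2.1991 = 1.2100 / 2.1991 = 0.5502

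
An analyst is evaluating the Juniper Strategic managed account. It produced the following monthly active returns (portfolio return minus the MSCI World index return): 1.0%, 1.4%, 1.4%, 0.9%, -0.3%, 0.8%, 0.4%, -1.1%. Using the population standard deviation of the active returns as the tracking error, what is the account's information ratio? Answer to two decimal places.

μ = (1 + 1.4 + 1.4 + 0.9 − 0.3 + 0.8 + 0.4 − 1.1) / 8 = 0.5625%
Σ(r − μ)² = (1 − 0.5625)² + (1.4 − 0.5625)² + (1.4 − 0.5625)² + … = 5.2988
σ = √[5.2988 / 8] = 0.8138%
IR = μ / tracking error = 0.5625 / 0.8138 = 0.6912

0.69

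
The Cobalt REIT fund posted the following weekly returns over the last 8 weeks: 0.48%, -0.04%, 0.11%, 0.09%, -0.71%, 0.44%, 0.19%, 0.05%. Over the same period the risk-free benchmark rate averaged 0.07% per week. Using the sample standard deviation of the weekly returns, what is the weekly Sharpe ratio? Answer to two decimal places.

r̄ = (0.48 − 0.04 + 0.11 + 0.09 − 0.71 + 0.44 + 0.19 + 0.05) / 8 = 0.0763%
Σ(r − r̄)² = (0.48 − 0.0763)² + (-0.04 − 0.0763)² + … = 0.9420
sample σ = √(0.9420 / 7) = √0.1346 = 0.3669%
Sharpe = (r̄ − rf) / σ = (0.0763 − 0.07) / 0.3669 = 0.0063 / 0.3669 = 0.0172

0.02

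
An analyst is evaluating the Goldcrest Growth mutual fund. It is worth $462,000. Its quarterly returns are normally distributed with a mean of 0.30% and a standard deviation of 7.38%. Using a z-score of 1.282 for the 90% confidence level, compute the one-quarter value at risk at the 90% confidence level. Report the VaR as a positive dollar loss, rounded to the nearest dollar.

Return at the 90% tail: μ − z·σ = 0.30% − 1.282 × 7.38% = 0.3 − 9.46116 = -9.16116%
VaR = −(-9.16116%) × $462,000 = 9.16116% × $462,000 = $42,325

$42,325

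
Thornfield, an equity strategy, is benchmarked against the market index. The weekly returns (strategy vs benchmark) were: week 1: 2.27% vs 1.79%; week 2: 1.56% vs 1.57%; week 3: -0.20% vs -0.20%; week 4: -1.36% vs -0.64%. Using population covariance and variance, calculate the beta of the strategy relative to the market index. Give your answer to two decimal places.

1.32

r̄p = 0.5675%,  r̄m = 0.6300%
Cov = Σ(rp − r̄p)(rm − r̄m) / 4 = 1.4982
Var(rm) = Σ(rm − r̄m)² / 4 = 1.1328
β = Cov / Var = 1.4982 / 1.1328 = 1.3226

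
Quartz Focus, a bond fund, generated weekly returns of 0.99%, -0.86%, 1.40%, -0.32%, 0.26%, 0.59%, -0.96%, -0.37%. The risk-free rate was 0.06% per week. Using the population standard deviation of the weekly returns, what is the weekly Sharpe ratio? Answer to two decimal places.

0.04

μ = (0.99 − 0.86 + 1.4 − 0.32 + 0.26 + 0.59 − 0.96 − 0.37) / 8 = 0.730 / 8 = 0.0913%
Σ(r − μ)² = (0.99 − 0.0913)² + (-0.86 − 0.0913)² + … = 5.1897
σ = √[5.1897 / 8] = 0.8054%
Sharpe = (μ − rf) / σ = (0.0913 − 0.06) / 0.8054 = 0.0313 / 0.8054 = 0.0389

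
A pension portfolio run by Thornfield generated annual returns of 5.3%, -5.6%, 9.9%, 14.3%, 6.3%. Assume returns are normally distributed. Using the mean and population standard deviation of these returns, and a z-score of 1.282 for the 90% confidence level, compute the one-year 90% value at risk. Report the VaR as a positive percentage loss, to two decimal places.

2.45

Mean return r̄ = 30.20 / 5 = 6.0400%
Σ(r − r̄)² = (5.3 − 6.0400)² + (-5.6 − 6.0400)² + (9.9 − 6.0400)² + … = 219.2320
population σ = √(219.2320 / 5) = √43.8464 = 6.6217%
VaR = −(r̄ − z·σ) = −(6.0400 − 1.282 × 6.6217) = −(-2.4490) = 2.4490%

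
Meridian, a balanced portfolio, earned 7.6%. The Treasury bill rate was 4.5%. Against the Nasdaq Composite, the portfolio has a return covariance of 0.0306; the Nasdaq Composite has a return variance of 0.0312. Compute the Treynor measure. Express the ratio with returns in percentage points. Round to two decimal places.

β = Cov / Var = 0.0306 / 0.0312 = 0.9808
Treynor = (Rp − Rf) / β = (7.6% − 4.5%) / 0.9808 = 3.10 / 0.9808 = 3.1607

3.16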